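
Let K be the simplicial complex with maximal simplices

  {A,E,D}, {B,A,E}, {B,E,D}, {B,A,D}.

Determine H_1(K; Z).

H_1 = 0.

We work with the vertex ordering A < B < D < E. The simplices of K, each written with vertices in increasing order, are:

  0-simplices (4): A, B, D, E
  1-simplices (6): AB, AD, AE, BD, BE, DE
  2-simplices (4): ABD, ABE, ADE, BDE

giving chain groups C_0 ≅ Z^4, C_1 ≅ Z^6, C_2 ≅ Z^4.

∂_1: C_1 → C_0 sends each edge [p,q] (with p < q) to q − p.
As a 4×6 matrix over Z this has rank 3, with invariant factors (1,1,1).

Boundary ∂_2: C_2 → C_1 acts by ∂[p,q,r] = [q,r] − [p,r] + [p,q]. For instance
  ∂ABD = BD − AD + AB,
  ∂BDE = DE − BE + BD.
The 6×4 boundary matrix has rank 3 and Smith normal form diag(1,1,1).

Reading off H_k = ker ∂_k / im ∂_{k+1}:

  H_1: rank ker ∂_1 − rank ∂_2 = (6 − 3) − 3 = 0, and the invariant factors of ∂_2 are all 1, so H_1 = 0.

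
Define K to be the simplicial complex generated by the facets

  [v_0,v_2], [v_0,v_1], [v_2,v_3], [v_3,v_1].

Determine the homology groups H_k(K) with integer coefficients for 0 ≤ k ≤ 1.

H_0 = Z,  H_1 = Z.

Fix the vertex order v_0 < v_1 < v_2 < v_3 and write every simplex with vertices in increasing order. Then dim K = 1 and the simplices of K are:

  0-simplices (4): [v_0], [v_1], [v_2], [v_3]
  1-simplices (4): [v_0,v_1], [v_0,v_2], [v_1,v_3], [v_2,v_3]

giving chain groups C_0 ≅ Z^4, C_1 ≅ Z^4.

Boundary ∂_1: C_1 → C_0 is given by ∂[p,q] = [q] − [p]. For instance
  ∂[v_1,v_3] = [v_3] − [v_1].
The 4×4 boundary matrix has rank 3 and Smith normal form diag(1,1,1).

From H_k ≅ ker(∂_k) / im(∂_{k+1}) we obtain:

  H_0: rank C_0 − rank ∂_1 = 4 − 3 = 1, and the invariant factors of ∂_1 are all 1, so H_0 = Z.
  H_1: rank ker ∂_1 − rank ∂_2 = (4 − 3) − 0 = 1, and there is no ∂_2, so H_1 = Z.

(K is a triangulation of the circle S^1.)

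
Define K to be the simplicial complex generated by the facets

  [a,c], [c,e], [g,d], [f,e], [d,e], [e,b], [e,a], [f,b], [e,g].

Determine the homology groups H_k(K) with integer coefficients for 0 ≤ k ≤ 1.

We work with the vertex ordering a < b < c < d < e < f < g. The simplices of K, each written with vertices in increasing order, are:

  0-simplices (7): a, b, c, d, e, f, g
  1-simplices (9): ac, ae, be, bf, ce, de, dg, ef, eg

Hence C_0 ≅ Z^7, C_1 ≅ Z^9.

∂_1: C_1 → C_0 sends each edge [p,q] (with p < q) to q − p.
The resulting 7×9 matrix has rank 6, and its Smith normal form has invariant factors (1,1,1,1,1,1).

Reading off H_k = ker ∂_k / im ∂_{k+1}:

  H_0: rank C_0 − rank ∂_1 = 7 − 6 = 1, and the invariant factors of ∂_1 are all 1, so H_0 = Z.
  H_1: rank ker ∂_1 − rank ∂_2 = (9 − 6) − 0 = 3, and there is no ∂_2, so H_1 = Z^3.

H_0 = Z,  H_1 = Z^3.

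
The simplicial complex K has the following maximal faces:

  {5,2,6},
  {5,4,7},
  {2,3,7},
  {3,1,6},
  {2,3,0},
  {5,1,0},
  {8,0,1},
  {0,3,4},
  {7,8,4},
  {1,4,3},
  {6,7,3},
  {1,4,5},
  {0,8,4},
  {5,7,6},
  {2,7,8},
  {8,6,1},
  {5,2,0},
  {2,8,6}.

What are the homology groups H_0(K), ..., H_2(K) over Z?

H_0 ≅ Z,  H_1 ≅ Z × Z/2,  H_2 = 0.

K has 9 vertices, 27 edges, 18 triangles.
rank ∂_0 = 0, rank ∂_1 = 8 ⇒ b_0 = 9 − 0 − 8 = 1; all invariant factors of ∂_1 are 1 so no torsion. So H_0 = Z.
rank ∂_1 = 8, rank ∂_2 = 18 ⇒ b_1 = 27 − 8 − 18 = 1; ∂_2 has invariant factor(s) [2] giving torsion. So H_1 = Z × Z/2.
rank ∂_2 = 18, rank ∂_3 = 0 ⇒ b_2 = 18 − 18 − 0 = 0. So H_2 = 0.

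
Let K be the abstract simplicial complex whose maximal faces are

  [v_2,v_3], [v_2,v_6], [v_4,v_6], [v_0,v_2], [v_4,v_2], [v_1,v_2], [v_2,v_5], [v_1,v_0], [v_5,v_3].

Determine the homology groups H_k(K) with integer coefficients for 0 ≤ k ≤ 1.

H_0 = Z,  H_1 = Z^3.

Fix the vertex order v_0 < v_1 < v_2 < v_3 < v_4 < v_5 < v_6 and write every simplex with vertices in increasing order. Then dim K = 1 and the simplices of K are:

  0-simplices (7): [v_0], [v_1], [v_2], [v_3], [v_4], [v_5], [v_6]
  1-simplices (9): [v_0,v_1], [v_0,v_2], [v_1,v_2], [v_2,v_3], [v_2,v_4], [v_2,v_5], [v_2,v_6], [v_3,v_5], [v_4,v_6]

so the chain groups are C_0 ≅ Z^7, C_1 ≅ Z^9.

∂_1: C_1 → C_0 maps an edge to its endpoints' difference, ∂[p,q] = q − p.
As a 7×9 matrix over Z this has rank 6, with invariant factors (1,1,1,1,1,1).

Computing H_k = (kernel of ∂_k) / (image of ∂_{k+1}):

  H_0: rank C_0 − rank ∂_1 = 7 − 6 = 1, and the invariant factors of ∂_1 are all 1, so H_0 = Z.
  H_1: rank ker ∂_1 − rank ∂_2 = (9 − 6) − 0 = 3, and there is no ∂_2, so H_1 = Z^3.

(K is a triangulation of a wedge of 3 circles.)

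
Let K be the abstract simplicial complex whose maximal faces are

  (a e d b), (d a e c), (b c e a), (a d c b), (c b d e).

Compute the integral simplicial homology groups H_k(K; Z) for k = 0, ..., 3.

H_0 ≅ Z,  H_1 = 0,  H_2 = 0,  H_3 ≅ Z.

Take the total order a < b < c < d < e on the vertex set. Then K (dimension 3) consists of the simplices:

  0-simplices (5): a, b, c, d, e
  1-simplices (10): ab, ac, ad, ae, bc, bd, be, cd, ce, de
  2-simplices (10): abc, abd, abe, acd, ace, ade, bcd, bce, bde, cde
  3-simplices (5): abcd, abce, abde, acde, bcde

Hence C_0 ≅ Z^5, C_1 ≅ Z^10, C_2 ≅ Z^10, C_3 ≅ Z^5.

Boundary ∂_1: C_1 → C_0 sends each edge [p,q] (with p < q) to q − p. For instance
  ∂bd = d − b.
This gives a 5×10 integer matrix of rank 4; reducing to Smith normal form yields diagonal entries (1,1,1,1).

∂_2: C_2 → C_1 sends each 2-simplex [p,q,r] to [q,r] − [p,r] + [p,q]. For instance
  ∂abe = be − ae + ab,
  ∂acd = cd − ad + ac.
The resulting 10×10 matrix has rank 6, and its Smith normal form has invariant factors (1,1,1,1,1,1).

The boundary map ∂_3: C_3 → C_2 sends each 3-simplex σ to the alternating sum Σ_i (−1)^i (σ with its i-th vertex removed). For instance
  ∂abde = bde − ade + abe − abd,
  ∂bcde = cde − bde + bce − bcd.
The resulting 10×5 matrix has rank 4, and its Smith normal form has invariant factors (1,1,1,1).

From H_k ≅ ker(∂_k) / im(∂_{k+1}) we obtain:

  H_0: rank C_0 − rank ∂_1 = 5 − 4 = 1, and the invariant factors of ∂_1 are all 1, so H_0 ≅ Z.
  H_1: rank ker ∂_1 − rank ∂_2 = (10 − 4) − 6 = 0, and the invariant factors of ∂_2 are all 1, so H_1 ≅ 0.
  H_2: rank ker ∂_2 − rank ∂_3 = (10 − 6) − 4 = 0, and the invariant factors of ∂_3 are all 1, so H_2 ≅ 0.
  H_3: rank ker ∂_3 − rank ∂_4 = (5 − 4) − 0 = 1, and there is no ∂_4, so H_3 ≅ Z.

As a check, the Euler characteristic is 5 − 10 + 10 − 5 = 0, which agrees with 1 − 0 + 0 − 1 = 0.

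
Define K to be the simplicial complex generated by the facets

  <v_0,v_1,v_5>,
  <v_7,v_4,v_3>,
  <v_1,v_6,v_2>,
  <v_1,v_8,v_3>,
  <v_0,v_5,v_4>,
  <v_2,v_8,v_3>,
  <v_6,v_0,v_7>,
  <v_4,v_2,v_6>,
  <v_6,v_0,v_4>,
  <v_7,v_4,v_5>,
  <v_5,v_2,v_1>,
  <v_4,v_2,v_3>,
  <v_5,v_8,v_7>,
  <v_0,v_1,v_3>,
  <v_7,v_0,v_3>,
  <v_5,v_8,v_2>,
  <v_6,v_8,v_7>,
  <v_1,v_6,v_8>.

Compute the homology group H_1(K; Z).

We work with the vertex ordering v_0 < v_1 < v_2 < v_3 < v_4 < v_5 < v_6 < v_7 < v_8. The simplices of K, each written with vertices in increasing order, are:

  0-simplices (9): [v_0], [v_1], [v_2], [v_3], [v_4], [v_5], [v_6], [v_7], [v_8]
  1-simplices (27): (27 of them)
  2-simplices (18): (18 of them)

Hence C_0 ≅ Z^9, C_1 ≅ Z^27, C_2 ≅ Z^18.

Boundary ∂_1: C_1 → C_0 sends each edge [p,q] (with p < q) to q − p. For instance
  ∂[v_4,v_7] = [v_7] − [v_4].
This gives a 9×27 integer matrix of rank 8; reducing to Smith normal form yields diagonal entries (1,1,1,1,1,1,1,1).

Boundary ∂_2: C_2 → C_1 maps a triangle to the signed sum of its edges. For instance
  ∂[v_2,v_3,v_4] = [v_3,v_4] − [v_2,v_4] + [v_2,v_3],
  ∂[v_1,v_3,v_8] = [v_3,v_8] − [v_1,v_8] + [v_1,v_3].
The 27×18 boundary matrix has rank 18 and Smith normal form diag(1,1,1,1,1,1,1,1,1,1,1,1,1,1,1,1,1,2).

Reading off H_k = ker ∂_k / im ∂_{k+1}:

  H_1: rank ker ∂_1 − rank ∂_2 = (27 − 8) − 18 = 1, and ∂_2 has invariant factor 2 > 1, so H_1 ≅ Z ⊕ Z_2.

H_1 = Z ⊕ Z_2.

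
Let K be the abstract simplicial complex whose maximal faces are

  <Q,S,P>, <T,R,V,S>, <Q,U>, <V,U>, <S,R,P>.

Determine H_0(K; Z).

We work with the vertex ordering P < Q < R < S < T < U < V. The simplices of K, each written with vertices in increasing order, are:

  0-simplices (7): P, Q, R, S, T, U, V
  1-simplices (12): PQ, PR, PS, QS, QU, RS, RT, RV, ST, SV, TV, UV
  2-simplices (6): PQS, PRS, RST, RSV, RTV, STV
  3-simplices (1): RSTV

Hence C_0 ≅ Z^7, C_1 ≅ Z^12, C_2 ≅ Z^6, C_3 ≅ Z^1.

Boundary ∂_1: C_1 → C_0 is given by ∂[p,q] = [q] − [p]. For instance
  ∂SV = V − S.
This gives a 7×12 integer matrix of rank 6; reducing to Smith normal form yields diagonal entries (1,1,1,1,1,1).

Boundary ∂_2: C_2 → C_1 acts by ∂[p,q,r] = [q,r] − [p,r] + [p,q]. For instance
  ∂PRS = RS − PS + PR,
  ∂RST = ST − RT + RS.
As a 12×6 matrix over Z this has rank 5, with invariant factors (1,1,1,1,1).

Boundary ∂_3: C_3 → C_2 sends each 3-simplex σ to the alternating sum Σ_i (−1)^i (σ with its i-th vertex removed). For instance
  ∂RSTV = STV − RTV + RSV − RST.
As a 6×1 matrix over Z this has rank 1, with invariant factors (1).

From H_k ≅ ker(∂_k) / im(∂_{k+1}) we obtain:

  H_0: rank C_0 − rank ∂_1 = 7 − 6 = 1, and the invariant factors of ∂_1 are all 1, so H_0 = Z.

H_0 ≅ Z.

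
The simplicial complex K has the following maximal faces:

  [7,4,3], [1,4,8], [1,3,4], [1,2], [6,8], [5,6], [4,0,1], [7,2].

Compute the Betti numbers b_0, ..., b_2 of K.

Fix the vertex order 0 < 1 < 2 < 3 < 4 < 5 < 6 < 7 < 8 and write every simplex with vertices in increasing order. Then dim K = 2 and the simplices of K are:

  0-simplices (9): [0], [1], [2], [3], [4], [5], [6], [7], [8]
  1-simplices (13): [0,1], [0,4], [1,2], [1,3], [1,4], [1,8], [2,7], [3,4], [3,7], [4,7], [4,8], [5,6], [6,8]
  2-simplices (4): [0,1,4], [1,3,4], [1,4,8], [3,4,7]

giving chain groups C_0 ≅ Z^9, C_1 ≅ Z^13, C_2 ≅ Z^4.

Boundary ∂_1: C_1 → C_0 sends each edge [p,q] (with p < q) to q − p. For instance
  ∂[3,7] = [7] − [3].
The resulting 9×13 matrix has rank 8, and its Smith normal form has invariant factors (1,1,1,1,1,1,1,1).

∂_2: C_2 → C_1 maps a triangle to the signed sum of its edges. For instance
  ∂[0,1,4] = [1,4] − [0,4] + [0,1],
  ∂[1,3,4] = [3,4] − [1,4] + [1,3].
The 13×4 boundary matrix has rank 4 and Smith normal form diag(1,1,1,1).

Reading off H_k = ker ∂_k / im ∂_{k+1}:

  H_0: rank C_0 − rank ∂_1 = 9 − 8 = 1, and the invariant factors of ∂_1 are all 1, so H_0 ≅ Z.
  H_1: rank ker ∂_1 − rank ∂_2 = (13 − 8) − 4 = 1, and the invariant factors of ∂_2 are all 1, so H_1 ≅ Z.
  H_2: rank ker ∂_2 − rank ∂_3 = (4 − 4) − 0 = 0, and there is no ∂_3, so H_2 ≅ 0.

Hence the Betti numbers are b_0 = 1, b_1 = 1, b_2 = 0.

b_0 = 1, b_1 = 1, b_2 = 0.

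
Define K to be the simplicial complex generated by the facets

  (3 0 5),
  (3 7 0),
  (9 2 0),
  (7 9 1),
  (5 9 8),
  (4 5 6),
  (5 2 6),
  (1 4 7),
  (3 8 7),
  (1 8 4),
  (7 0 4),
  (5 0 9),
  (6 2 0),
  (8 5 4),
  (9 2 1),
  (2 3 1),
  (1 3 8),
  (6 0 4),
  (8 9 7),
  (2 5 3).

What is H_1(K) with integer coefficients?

H_1 ≅ Z ⊕ Z/2Z.

Take the total order 0 < 1 < 2 < 3 < 4 < 5 < 6 < 7 < 8 < 9 on the vertex set. Then K (dimension 2) consists of the simplices:

  0-simplices (10): [0], [1], [2], [3], [4], [5], [6], [7], [8], [9]
  1-simplices (30): (30 of them)
  2-simplices (20): (20 of them)

so the chain groups are C_0 ≅ Z^10, C_1 ≅ Z^30, C_2 ≅ Z^20.

∂_1: C_1 → C_0 is given by ∂[p,q] = [q] − [p].
The 10×30 boundary matrix has rank 9 and Smith normal form diag(1,1,1,1,1,1,1,1,1).

The boundary map ∂_2: C_2 → C_1 acts by ∂[p,q,r] = [q,r] − [p,r] + [p,q]. For instance
  ∂[0,2,9] = [2,9] − [0,9] + [0,2],
  ∂[1,7,9] = [7,9] − [1,9] + [1,7].
The resulting 30×20 matrix has rank 20, and its Smith normal form has invariant factors (1,1,1,1,1,1,1,1,1,1,1,1,1,1,1,1,1,1,1,2).

Computing H_k = (kernel of ∂_k) / (image of ∂_{k+1}):

  H_1: rank ker ∂_1 − rank ∂_2 = (30 − 9) − 20 = 1, and ∂_2 has invariant factor 2 > 1, so H_1 = Z ⊕ Z/2Z.

(K is a triangulation of the Klein bottle.)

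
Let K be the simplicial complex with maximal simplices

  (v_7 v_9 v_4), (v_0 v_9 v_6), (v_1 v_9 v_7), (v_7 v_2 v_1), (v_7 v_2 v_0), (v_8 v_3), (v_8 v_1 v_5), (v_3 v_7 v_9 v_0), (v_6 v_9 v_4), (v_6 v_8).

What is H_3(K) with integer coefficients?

We work with the vertex ordering v_0 < v_1 < v_2 < v_3 < v_4 < v_5 < v_6 < v_7 < v_8 < v_9. The simplices of K, each written with vertices in increasing order, are:

  0-simplices (10): [v_0], [v_1], [v_2], [v_3], [v_4], [v_5], [v_6], [v_7], [v_8], [v_9]
  1-simplices (21): (21 of them)
  2-simplices (11): (11 of them)
  3-simplices (1): [v_0,v_3,v_7,v_9]

Hence C_0 ≅ Z^10, C_1 ≅ Z^21, C_2 ≅ Z^11, C_3 ≅ Z^1.

Boundary ∂_1: C_1 → C_0 is given by ∂[p,q] = [q] − [p]. For instance
  ∂[v_0,v_3] = [v_3] − [v_0].
The 10×21 boundary matrix has rank 9 and Smith normal form diag(1,1,1,1,1,1,1,1,1).

Boundary ∂_2: C_2 → C_1 sends each 2-simplex [p,q,r] to [q,r] − [p,r] + [p,q]. For instance
  ∂[v_0,v_3,v_9] = [v_3,v_9] − [v_0,v_9] + [v_0,v_3],
  ∂[v_4,v_6,v_9] = [v_6,v_9] − [v_4,v_9] + [v_4,v_6].
The 21×11 boundary matrix has rank 10 and Smith normal form diag(1,1,1,1,1,1,1,1,1,1).

Boundary ∂_3: C_3 → C_2 sends each 3-simplex σ to the alternating sum Σ_i (−1)^i (σ with its i-th vertex removed). For instance
  ∂[v_0,v_3,v_7,v_9] = [v_3,v_7,v_9] − [v_0,v_7,v_9] + [v_0,v_3,v_9] − [v_0,v_3,v_7].
This gives a 11×1 integer matrix of rank 1; reducing to Smith normal form yields diagonal entries (1).

From H_k ≅ ker(∂_k) / im(∂_{k+1}) we obtain:

  H_3: rank ker ∂_3 − rank ∂_4 = (1 − 1) − 0 = 0, and there is no ∂_4, so H_3 ≅ 0.

H_3 = 0.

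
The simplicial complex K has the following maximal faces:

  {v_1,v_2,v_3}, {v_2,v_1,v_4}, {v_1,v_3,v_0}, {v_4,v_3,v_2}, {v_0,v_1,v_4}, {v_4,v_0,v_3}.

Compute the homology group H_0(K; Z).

H_0 ≅ Z.

Order the vertices as v_0 < v_1 < v_2 < v_3 < v_4. Listing each simplex with vertices in this order, K has dimension 2 with simplices:

  0-simplices (5): [v_0], [v_1], [v_2], [v_3], [v_4]
  1-simplices (9): [v_0,v_1], [v_0,v_3], [v_0,v_4], [v_1,v_2], [v_1,v_3], [v_1,v_4], [v_2,v_3], [v_2,v_4], [v_3,v_4]
  2-simplices (6): [v_0,v_1,v_3], [v_0,v_1,v_4], [v_0,v_3,v_4], [v_1,v_2,v_3], [v_1,v_2,v_4], [v_2,v_3,v_4]

giving chain groups C_0 ≅ Z^5, C_1 ≅ Z^9, C_2 ≅ Z^6.

∂_1: C_1 → C_0 is given by ∂[p,q] = [q] − [p]. For instance
  ∂[v_1,v_3] = [v_3] − [v_1].
The resulting 5×9 matrix has rank 4, and its Smith normal form has invariant factors (1,1,1,1).

The boundary map ∂_2: C_2 → C_1 acts by ∂[p,q,r] = [q,r] − [p,r] + [p,q]. For instance
  ∂[v_2,v_3,v_4] = [v_3,v_4] − [v_2,v_4] + [v_2,v_3],
  ∂[v_1,v_2,v_3] = [v_2,v_3] − [v_1,v_3] + [v_1,v_2].
The 9×6 boundary matrix has rank 5 and Smith normal form diag(1,1,1,1,1).

Reading off H_k = ker ∂_k / im ∂_{k+1}:

  H_0: rank C_0 − rank ∂_1 = 5 − 4 = 1, and the invariant factors of ∂_1 are all 1, so H_0 = Z.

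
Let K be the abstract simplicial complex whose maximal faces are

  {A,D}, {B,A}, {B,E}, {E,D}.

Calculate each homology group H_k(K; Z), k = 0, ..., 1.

H_0 = Z,  H_1 = Z.

Take the total order A < B < D < E on the vertex set. Then K (dimension 1) consists of the simplices:

  0-simplices (4): A, B, D, E
  1-simplices (4): AB, AD, BE, DE

Hence C_0 ≅ Z^4, C_1 ≅ Z^4.

The boundary map ∂_1: C_1 → C_0 sends each edge [p,q] (with p < q) to q − p. For instance
  ∂AB = B − A.
The 4×4 boundary matrix has rank 3 and Smith normal form diag(1,1,1).

Computing H_k = (kernel of ∂_k) / (image of ∂_{k+1}):

  H_0: rank C_0 − rank ∂_1 = 4 − 3 = 1, and the invariant factors of ∂_1 are all 1, so H_0 = Z.
  H_1: rank ker ∂_1 − rank ∂_2 = (4 − 3) − 0 = 1, and there is no ∂_2, so H_1 = Z.

(K is a triangulation of the circle S^1.)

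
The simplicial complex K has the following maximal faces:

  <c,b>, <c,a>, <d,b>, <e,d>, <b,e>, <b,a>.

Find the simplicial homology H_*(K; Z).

K has 5 vertices, 6 edges.
rank ∂_0 = 0, rank ∂_1 = 4 ⇒ b_0 = 5 − 0 − 4 = 1; all invariant factors of ∂_1 are 1 so no torsion. So H_0 ≅ Z.
rank ∂_1 = 4, rank ∂_2 = 0 ⇒ b_1 = 6 − 4 − 0 = 2. So H_1 ≅ Z^2.

H_0 = Z,  H_1 = Z^2.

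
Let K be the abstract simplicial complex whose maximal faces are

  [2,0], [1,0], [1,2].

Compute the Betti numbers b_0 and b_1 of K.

b_0 = 1, b_1 = 1.

Fix the vertex order 0 < 1 < 2 and write every simplex with vertices in increasing order. Then dim K = 1 and the simplices of K are:

  0-simplices (3): [0], [1], [2]
  1-simplices (3): [0,1], [0,2], [1,2]

Hence C_0 ≅ Z^3, C_1 ≅ Z^3.

Boundary ∂_1: C_1 → C_0 sends each edge [p,q] (with p < q) to q − p. For instance
  ∂[0,2] = [2] − [0].
This gives a 3×3 integer matrix of rank 2; reducing to Smith normal form yields diagonal entries (1,1).

Now H_k = ker ∂_k / im ∂_{k+1}, so:

  H_0: rank C_0 − rank ∂_1 = 3 − 2 = 1, and the invariant factors of ∂_1 are all 1, so H_0 = Z.
  H_1: rank ker ∂_1 − rank ∂_2 = (3 − 2) − 0 = 1, and there is no ∂_2, so H_1 = Z.

Hence the Betti numbers are b_0 = 1, b_1 = 1.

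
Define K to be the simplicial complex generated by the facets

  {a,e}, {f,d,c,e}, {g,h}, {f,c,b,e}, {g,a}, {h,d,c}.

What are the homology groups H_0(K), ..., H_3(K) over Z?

H_0 = Z,  H_1 = Z,  H_2 = 0,  H_3 = 0.

Take the total order a < b < c < d < e < f < g < h on the vertex set. Then K (dimension 3) consists of the simplices:

  0-simplices (8): a, b, c, d, e, f, g, h
  1-simplices (14): ae, ag, bc, be, bf, cd, ce, cf, ch, de, df, dh, ef, gh
  2-simplices (8): bce, bcf, bef, cde, cdf, cdh, cef, def
  3-simplices (2): bcef, cdef

Hence C_0 ≅ Z^8, C_1 ≅ Z^14, C_2 ≅ Z^8, C_3 ≅ Z^2.

Boundary ∂_1: C_1 → C_0 is given by ∂[p,q] = [q] − [p]. For instance
  ∂ch = h − c.
The resulting 8×14 matrix has rank 7, and its Smith normal form has invariant factors (1,1,1,1,1,1,1).

The boundary map ∂_2: C_2 → C_1 sends each 2-simplex [p,q,r] to [q,r] − [p,r] + [p,q]. For instance
  ∂bcf = cf − bf + bc,
  ∂cde = de − ce + cd.
As a 14×8 matrix over Z this has rank 6, with invariant factors (1,1,1,1,1,1).

∂_3: C_3 → C_2 sends each 3-simplex σ to the alternating sum Σ_i (−1)^i (σ with its i-th vertex removed). For instance
  ∂cdef = def − cef + cdf − cde,
  ∂bcef = cef − bef + bcf − bce.
The 8×2 boundary matrix has rank 2 and Smith normal form diag(1,1).

Computing H_k = (kernel of ∂_k) / (image of ∂_{k+1}):

  H_0: rank C_0 − rank ∂_1 = 8 − 7 = 1, and the invariant factors of ∂_1 are all 1, so H_0 ≅ Z.
  H_1: rank ker ∂_1 − rank ∂_2 = (14 − 7) − 6 = 1, and the invariant factors of ∂_2 are all 1, so H_1 ≅ Z.
  H_2: rank ker ∂_2 − rank ∂_3 = (8 − 6) − 2 = 0, and the invariant factors of ∂_3 are all 1, so H_2 ≅ 0.
  H_3: rank ker ∂_3 − rank ∂_4 = (2 − 2) − 0 = 0, and there is no ∂_4, so H_3 ≅ 0.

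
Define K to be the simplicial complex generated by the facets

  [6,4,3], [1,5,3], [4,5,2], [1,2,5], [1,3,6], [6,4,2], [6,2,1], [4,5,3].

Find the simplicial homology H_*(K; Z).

H_0 ≅ Z,  H_1 = 0,  H_2 ≅ Z.

We work with the vertex ordering 1 < 2 < 3 < 4 < 5 < 6. The simplices of K, each written with vertices in increasing order, are:

  0-simplices (6): [1], [2], [3], [4], [5], [6]
  1-simplices (12): [1,2], [1,3], [1,5], [1,6], [2,4], [2,5], [2,6], [3,4], [3,5], [3,6], [4,5], [4,6]
  2-simplices (8): [1,2,5], [1,2,6], [1,3,5], [1,3,6], [2,4,5], [2,4,6], [3,4,5], [3,4,6]

giving chain groups C_0 ≅ Z^6, C_1 ≅ Z^12, C_2 ≅ Z^8.

∂_1: C_1 → C_0 is given by ∂[p,q] = [q] − [p]. For instance
  ∂[1,6] = [6] − [1].
As a 6×12 matrix over Z this has rank 5, with invariant factors (1,1,1,1,1).

∂_2: C_2 → C_1 maps a triangle to the signed sum of its edges. For instance
  ∂[2,4,6] = [4,6] − [2,6] + [2,4],
  ∂[3,4,6] = [4,6] − [3,6] + [3,4].
The resulting 12×8 matrix has rank 7, and its Smith normal form has invariant factors (1,1,1,1,1,1,1).

Reading off H_k = ker ∂_k / im ∂_{k+1}:

  H_0: rank C_0 − rank ∂_1 = 6 − 5 = 1, and the invariant factors of ∂_1 are all 1, so H_0 = Z.
  H_1: rank ker ∂_1 − rank ∂_2 = (12 − 5) − 7 = 0, and the invariant factors of ∂_2 are all 1, so H_1 = 0.
  H_2: rank ker ∂_2 − rank ∂_3 = (8 − 7) − 0 = 1, and there is no ∂_3, so H_2 = Z.

(K is a triangulation of the 2-sphere S^2.)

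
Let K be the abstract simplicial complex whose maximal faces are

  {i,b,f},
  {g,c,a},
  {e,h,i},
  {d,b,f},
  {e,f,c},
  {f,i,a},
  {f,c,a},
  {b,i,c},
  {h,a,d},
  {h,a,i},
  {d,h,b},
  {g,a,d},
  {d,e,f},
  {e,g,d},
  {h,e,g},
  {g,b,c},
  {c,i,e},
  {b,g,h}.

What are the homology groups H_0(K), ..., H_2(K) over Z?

H_0 = Z,  H_1 = Z ⊕ Z_2,  H_2 = 0.

K has 9 vertices, 27 edges, 18 triangles.
rank ∂_0 = 0, rank ∂_1 = 8 ⇒ b_0 = 9 − 0 − 8 = 1; all invariant factors of ∂_1 are 1 so no torsion. So H_0 = Z.
rank ∂_1 = 8, rank ∂_2 = 18 ⇒ b_1 = 27 − 8 − 18 = 1; ∂_2 has invariant factor(s) [2] giving torsion. So H_1 = Z ⊕ Z_2.
rank ∂_2 = 18, rank ∂_3 = 0 ⇒ b_2 = 18 − 18 − 0 = 0. So H_2 = 0.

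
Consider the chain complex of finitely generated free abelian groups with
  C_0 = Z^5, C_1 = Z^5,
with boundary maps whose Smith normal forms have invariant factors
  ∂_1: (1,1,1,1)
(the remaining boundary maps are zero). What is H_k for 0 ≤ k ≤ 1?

H_0 = Z,  H_1 = Z.

H_0: b_0 = 5 − 0 − 4 = 1; torsion from ∂_1 factors > 1: none. So H_0 = Z.
H_1: b_1 = 5 − 4 − 0 = 1; torsion from ∂_2 factors > 1: none. So H_1 = Z.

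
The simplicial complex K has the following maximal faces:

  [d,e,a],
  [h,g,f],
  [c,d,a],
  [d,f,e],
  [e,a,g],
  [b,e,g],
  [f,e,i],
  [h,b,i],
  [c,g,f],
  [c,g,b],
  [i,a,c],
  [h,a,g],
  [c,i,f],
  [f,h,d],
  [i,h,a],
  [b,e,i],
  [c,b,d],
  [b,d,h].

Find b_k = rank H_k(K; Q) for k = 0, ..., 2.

Take the total order a < b < c < d < e < f < g < h < i on the vertex set. Then K (dimension 2) consists of the simplices:

  0-simplices (9): a, b, c, d, e, f, g, h, i
  1-simplices (27): ac, ad, ae, ag, ah, ai, bc, bd, be, bg, bh, bi, cd, cf, cg, ci, de, df, dh, ef, eg, ei, fg, fh, fi, gh, hi
  2-simplices (18): acd, aci, ade, aeg, agh, ahi, bcd, bcg, bdh, beg, bei, bhi, cfg, cfi, def, dfh, efi, fgh

giving chain groups C_0 ≅ Z^9, C_1 ≅ Z^27, C_2 ≅ Z^18.

The boundary map ∂_1: C_1 → C_0 is given by ∂[p,q] = [q] − [p]. For instance
  ∂ai = i − a.
As a 9×27 matrix over Z this has rank 8, with invariant factors (1,1,1,1,1,1,1,1).

The boundary map ∂_2: C_2 → C_1 maps a triangle to the signed sum of its edges. For instance
  ∂bhi = hi − bi + bh,
  ∂efi = fi − ei + ef.
The resulting 27×18 matrix has rank 17, and its Smith normal form has invariant factors (1,1,1,1,1,1,1,1,1,1,1,1,1,1,1,1,1).

Computing H_k = (kernel of ∂_k) / (image of ∂_{k+1}):

  H_0: rank C_0 − rank ∂_1 = 9 − 8 = 1, and the invariant factors of ∂_1 are all 1, so H_0 ≅ Z.
  H_1: rank ker ∂_1 − rank ∂_2 = (27 − 8) − 17 = 2, and the invariant factors of ∂_2 are all 1, so H_1 ≅ Z^2.
  H_2: rank ker ∂_2 − rank ∂_3 = (18 − 17) − 0 = 1, and there is no ∂_3, so H_2 ≅ Z.

As a check, the Euler characteristic is 9 − 27 + 18 = 0, which agrees with 1 − 2 + 1 = 0.
(K is a triangulation of the torus T^2.)

Hence the Betti numbers are b_0 = 1, b_1 = 2, b_2 = 1.

b_0 = 1, b_1 = 2, b_2 = 1.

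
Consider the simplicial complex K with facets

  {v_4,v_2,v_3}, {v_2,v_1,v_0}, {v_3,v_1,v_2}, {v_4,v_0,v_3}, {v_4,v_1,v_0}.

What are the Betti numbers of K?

b_0 = 1, b_1 = 1, b_2 = 0.

Fix the vertex order v_0 < v_1 < v_2 < v_3 < v_4 and write every simplex with vertices in increasing order. Then dim K = 2 and the simplices of K are:

  0-simplices (5): [v_0], [v_1], [v_2], [v_3], [v_4]
  1-simplices (10): [v_0,v_1], [v_0,v_2], [v_0,v_3], [v_0,v_4], [v_1,v_2], [v_1,v_3], [v_1,v_4], [v_2,v_3], [v_2,v_4], [v_3,v_4]
  2-simplices (5): [v_0,v_1,v_2], [v_0,v_1,v_4], [v_0,v_3,v_4], [v_1,v_2,v_3], [v_2,v_3,v_4]

so the chain groups are C_0 ≅ Z^5, C_1 ≅ Z^10, C_2 ≅ Z^5.

Boundary ∂_1: C_1 → C_0 is given by ∂[p,q] = [q] − [p]. For instance
  ∂[v_3,v_4] = [v_4] − [v_3].
The resulting 5×10 matrix has rank 4, and its Smith normal form has invariant factors (1,1,1,1).

∂_2: C_2 → C_1 acts by ∂[p,q,r] = [q,r] − [p,r] + [p,q]. For instance
  ∂[v_0,v_1,v_2] = [v_1,v_2] − [v_0,v_2] + [v_0,v_1],
  ∂[v_1,v_2,v_3] = [v_2,v_3] − [v_1,v_3] + [v_1,v_2].
The 10×5 boundary matrix has rank 5 and Smith normal form diag(1,1,1,1,1).

Reading off H_k = ker ∂_k / im ∂_{k+1}:

  H_0: rank C_0 − rank ∂_1 = 5 − 4 = 1, and the invariant factors of ∂_1 are all 1, so H_0 = Z.
  H_1: rank ker ∂_1 − rank ∂_2 = (10 − 4) − 5 = 1, and the invariant factors of ∂_2 are all 1, so H_1 = Z.
  H_2: rank ker ∂_2 − rank ∂_3 = (5 − 5) − 0 = 0, and there is no ∂_3, so H_2 = 0.

As a check, the Euler characteristic is 5 − 10 + 5 = 0, which agrees with 1 − 1 + 0 = 0.

Hence the Betti numbers are b_0 = 1, b_1 = 1, b_2 = 0.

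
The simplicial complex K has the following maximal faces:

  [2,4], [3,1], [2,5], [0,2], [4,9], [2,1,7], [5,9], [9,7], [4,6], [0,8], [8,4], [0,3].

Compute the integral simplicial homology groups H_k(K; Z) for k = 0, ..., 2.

H_0 = Z,  H_1 = Z^4,  H_2 = 0.

Fix the vertex order 0 < 1 < 2 < 3 < 4 < 5 < 6 < 7 < 8 < 9 and write every simplex with vertices in increasing order. Then dim K = 2 and the simplices of K are:

  0-simplices (10): [0], [1], [2], [3], [4], [5], [6], [7], [8], [9]
  1-simplices (14): [0,2], [0,3], [0,8], [1,2], [1,3], [1,7], [2,4], [2,5], [2,7], [4,6], [4,8], [4,9], [5,9], [7,9]
  2-simplices (1): [1,2,7]

Hence C_0 ≅ Z^10, C_1 ≅ Z^14, C_2 ≅ Z^1.

∂_1: C_1 → C_0 is given by ∂[p,q] = [q] − [p]. For instance
  ∂[1,7] = [7] − [1].
This gives a 10×14 integer matrix of rank 9; reducing to Smith normal form yields diagonal entries (1,1,1,1,1,1,1,1,1).

∂_2: C_2 → C_1 sends each 2-simplex [p,q,r] to [q,r] − [p,r] + [p,q]. For instance
  ∂[1,2,7] = [2,7] − [1,7] + [1,2].
As a 14×1 matrix over Z this has rank 1, with invariant factors (1).

Now H_k = ker ∂_k / im ∂_{k+1}, so:

  H_0: rank C_0 − rank ∂_1 = 10 − 9 = 1, and the invariant factors of ∂_1 are all 1, so H_0 ≅ Z.
  H_1: rank ker ∂_1 − rank ∂_2 = (14 − 9) − 1 = 4, and the invariant factors of ∂_2 are all 1, so H_1 ≅ Z^4.
  H_2: rank ker ∂_2 − rank ∂_3 = (1 − 1) − 0 = 0, and there is no ∂_3, so H_2 ≅ 0.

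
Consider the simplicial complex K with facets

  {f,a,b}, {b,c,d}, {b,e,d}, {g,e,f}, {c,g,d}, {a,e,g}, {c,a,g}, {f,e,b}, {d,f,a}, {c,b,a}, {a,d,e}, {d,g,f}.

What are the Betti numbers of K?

b_0 = 1, b_1 = 0, b_2 = 0.

We work with the vertex ordering a < b < c < d < e < f < g. The simplices of K, each written with vertices in increasing order, are:

  0-simplices (7): a, b, c, d, e, f, g
  1-simplices (18): ab, ac, ad, ae, af, ag, bc, bd, be, bf, cd, cg, de, df, dg, ef, eg, fg
  2-simplices (12): abc, abf, acg, ade, adf, aeg, bcd, bde, bef, cdg, dfg, efg

so the chain groups are C_0 ≅ Z^7, C_1 ≅ Z^18, C_2 ≅ Z^12.

∂_1: C_1 → C_0 sends each edge [p,q] (with p < q) to q − p.
The resulting 7×18 matrix has rank 6, and its Smith normal form has invariant factors (1,1,1,1,1,1).

∂_2: C_2 → C_1 maps a triangle to the signed sum of its edges. For instance
  ∂cdg = dg − cg + cd,
  ∂bef = ef − bf + be.
This gives a 18×12 integer matrix of rank 12; reducing to Smith normal form yields diagonal entries (1,1,1,1,1,1,1,1,1,1,1,2).

Now H_k = ker ∂_k / im ∂_{k+1}, so:

  H_0: rank C_0 − rank ∂_1 = 7 − 6 = 1, and the invariant factors of ∂_1 are all 1, so H_0 ≅ Z.
  H_1: rank ker ∂_1 − rank ∂_2 = (18 − 6) − 12 = 0, and ∂_2 has invariant factor 2 > 1, so H_1 ≅ Z/2Z.
  H_2: rank ker ∂_2 − rank ∂_3 = (12 − 12) − 0 = 0, and there is no ∂_3, so H_2 ≅ 0.

As a check, the Euler characteristic is 7 − 18 + 12 = 1, which agrees with 1 − 0 + 0 = 1.

Hence the Betti numbers are b_0 = 1, b_1 = 0, b_2 = 0.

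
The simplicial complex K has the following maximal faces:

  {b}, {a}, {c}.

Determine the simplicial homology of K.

Fix the vertex order a < b < c and write every simplex with vertices in increasing order. Then dim K = 0 and the simplices of K are:

  0-simplices (3): a, b, c

Hence C_0 ≅ Z^3.

Computing H_k = (kernel of ∂_k) / (image of ∂_{k+1}):

  H_0: rank C_0 − rank ∂_1 = 3 − 0 = 3, and there is no ∂_1, so H_0 = Z^3.

(K is a triangulation of a set of 3 points.)

H_0 = Z^3.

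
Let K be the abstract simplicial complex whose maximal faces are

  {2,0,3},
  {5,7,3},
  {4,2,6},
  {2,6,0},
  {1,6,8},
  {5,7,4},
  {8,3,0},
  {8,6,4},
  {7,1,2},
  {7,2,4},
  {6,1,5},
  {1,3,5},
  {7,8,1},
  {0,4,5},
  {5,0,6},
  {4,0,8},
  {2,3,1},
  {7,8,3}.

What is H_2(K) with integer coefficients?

Take the total order 0 < 1 < 2 < 3 < 4 < 5 < 6 < 7 < 8 on the vertex set. Then K (dimension 2) consists of the simplices:

  0-simplices (9): [0], [1], [2], [3], [4], [5], [6], [7], [8]
  1-simplices (27): (27 of them)
  2-simplices (18): [0,2,3], [0,2,6], [0,3,8], [0,4,5], [0,4,8], [0,5,6], [1,2,3], [1,2,7], [1,3,5], [1,5,6], [1,6,8], [1,7,8], [2,4,6], [2,4,7], [3,5,7], [3,7,8], [4,5,7], [4,6,8]

giving chain groups C_0 ≅ Z^9, C_1 ≅ Z^27, C_2 ≅ Z^18.

Boundary ∂_1: C_1 → C_0 sends each edge [p,q] (with p < q) to q − p.
This gives a 9×27 integer matrix of rank 8; reducing to Smith normal form yields diagonal entries (1,1,1,1,1,1,1,1).

Boundary ∂_2: C_2 → C_1 acts by ∂[p,q,r] = [q,r] − [p,r] + [p,q]. For instance
  ∂[0,2,3] = [2,3] − [0,3] + [0,2],
  ∂[2,4,6] = [4,6] − [2,6] + [2,4].
The 27×18 boundary matrix has rank 18 and Smith normal form diag(1,1,1,1,1,1,1,1,1,1,1,1,1,1,1,1,1,2).

From H_k ≅ ker(∂_k) / im(∂_{k+1}) we obtain:

  H_2: rank ker ∂_2 − rank ∂_3 = (18 − 18) − 0 = 0, and there is no ∂_3, so H_2 = 0.

H_2 ≅ 0.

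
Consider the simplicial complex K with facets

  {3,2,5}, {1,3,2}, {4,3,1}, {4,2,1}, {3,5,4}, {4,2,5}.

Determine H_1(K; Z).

H_1 = 0.

Order the vertices as 1 < 2 < 3 < 4 < 5. Listing each simplex with vertices in this order, K has dimension 2 with simplices:

  0-simplices (5): [1], [2], [3], [4], [5]
  1-simplices (9): [1,2], [1,3], [1,4], [2,3], [2,4], [2,5], [3,4], [3,5], [4,5]
  2-simplices (6): [1,2,3], [1,2,4], [1,3,4], [2,3,5], [2,4,5], [3,4,5]

so the chain groups are C_0 ≅ Z^5, C_1 ≅ Z^9, C_2 ≅ Z^6.

∂_1: C_1 → C_0 sends each edge [p,q] (with p < q) to q − p. For instance
  ∂[2,5] = [5] − [2].
The 5×9 boundary matrix has rank 4 and Smith normal form diag(1,1,1,1).

∂_2: C_2 → C_1 sends each 2-simplex [p,q,r] to [q,r] − [p,r] + [p,q]. For instance
  ∂[1,3,4] = [3,4] − [1,4] + [1,3],
  ∂[1,2,4] = [2,4] − [1,4] + [1,2].
The resulting 9×6 matrix has rank 5, and its Smith normal form has invariant factors (1,1,1,1,1).

From H_k ≅ ker(∂_k) / im(∂_{k+1}) we obtain:

  H_1: rank ker ∂_1 − rank ∂_2 = (9 − 4) − 5 = 0, and the invariant factors of ∂_2 are all 1, so H_1 ≅ 0.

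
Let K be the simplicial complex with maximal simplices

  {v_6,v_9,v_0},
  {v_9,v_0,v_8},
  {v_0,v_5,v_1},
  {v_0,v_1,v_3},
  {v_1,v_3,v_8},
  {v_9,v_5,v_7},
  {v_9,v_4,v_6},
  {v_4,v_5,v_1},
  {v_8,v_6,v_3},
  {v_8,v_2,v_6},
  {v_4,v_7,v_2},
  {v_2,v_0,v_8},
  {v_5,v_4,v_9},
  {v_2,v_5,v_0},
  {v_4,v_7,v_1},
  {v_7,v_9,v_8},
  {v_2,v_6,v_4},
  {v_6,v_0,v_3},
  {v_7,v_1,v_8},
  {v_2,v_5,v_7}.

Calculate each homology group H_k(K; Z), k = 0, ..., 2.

Take the total order v_0 < v_1 < v_2 < v_3 < v_4 < v_5 < v_6 < v_7 < v_8 < v_9 on the vertex set. Then K (dimension 2) consists of the simplices:

  0-simplices (10): [v_0], [v_1], [v_2], [v_3], [v_4], [v_5], [v_6], [v_7], [v_8], [v_9]
  1-simplices (30): (30 of them)
  2-simplices (20): (20 of them)

Hence C_0 ≅ Z^10, C_1 ≅ Z^30, C_2 ≅ Z^20.

∂_1: C_1 → C_0 sends each edge [p,q] (with p < q) to q − p. For instance
  ∂[v_5,v_9] = [v_9] − [v_5].
The 10×30 boundary matrix has rank 9 and Smith normal form diag(1,1,1,1,1,1,1,1,1).

∂_2: C_2 → C_1 sends each 2-simplex [p,q,r] to [q,r] − [p,r] + [p,q]. For instance
  ∂[v_0,v_2,v_8] = [v_2,v_8] − [v_0,v_8] + [v_0,v_2],
  ∂[v_1,v_7,v_8] = [v_7,v_8] − [v_1,v_8] + [v_1,v_7].
The resulting 30×20 matrix has rank 20, and its Smith normal form has invariant factors (1,1,1,1,1,1,1,1,1,1,1,1,1,1,1,1,1,1,1,2).

Reading off H_k = ker ∂_k / im ∂_{k+1}:

  H_0: rank C_0 − rank ∂_1 = 10 − 9 = 1, and the invariant factors of ∂_1 are all 1, so H_0 ≅ Z.
  H_1: rank ker ∂_1 − rank ∂_2 = (30 − 9) − 20 = 1, and ∂_2 has invariant factor 2 > 1, so H_1 ≅ Z ⊕ Z/2.
  H_2: rank ker ∂_2 − rank ∂_3 = (20 − 20) − 0 = 0, and there is no ∂_3, so H_2 ≅ 0.

(K is a triangulation of the Klein bottle.)

H_0 = Z,  H_1 = Z ⊕ Z/2,  H_2 = 0.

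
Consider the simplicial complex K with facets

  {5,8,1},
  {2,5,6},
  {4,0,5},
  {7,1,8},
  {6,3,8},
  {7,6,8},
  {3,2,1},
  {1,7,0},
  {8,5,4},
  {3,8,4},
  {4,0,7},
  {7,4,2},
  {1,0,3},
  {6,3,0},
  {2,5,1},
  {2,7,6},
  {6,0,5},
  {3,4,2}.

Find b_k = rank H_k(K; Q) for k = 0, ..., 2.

b_0 = 1, b_1 = 2, b_2 = 1.

Take the total order 0 < 1 < 2 < 3 < 4 < 5 < 6 < 7 < 8 on the vertex set. Then K (dimension 2) consists of the simplices:

  0-simplices (9): [0], [1], [2], [3], [4], [5], [6], [7], [8]
  1-simplices (27): (27 of them)
  2-simplices (18): [0,1,3], [0,1,7], [0,3,6], [0,4,5], [0,4,7], [0,5,6], [1,2,3], [1,2,5], [1,5,8], [1,7,8], [2,3,4], [2,4,7], [2,5,6], [2,6,7], [3,4,8], [3,6,8], [4,5,8], [6,7,8]

Hence C_0 ≅ Z^9, C_1 ≅ Z^27, C_2 ≅ Z^18.

The boundary map ∂_1: C_1 → C_0 maps an edge to its endpoints' difference, ∂[p,q] = q − p.
The resulting 9×27 matrix has rank 8, and its Smith normal form has invariant factors (1,1,1,1,1,1,1,1).

Boundary ∂_2: C_2 → C_1 maps a triangle to the signed sum of its edges. For instance
  ∂[0,4,7] = [4,7] − [0,7] + [0,4],
  ∂[0,1,7] = [1,7] − [0,7] + [0,1].
The 27×18 boundary matrix has rank 17 and Smith normal form diag(1,1,1,1,1,1,1,1,1,1,1,1,1,1,1,1,1).

Computing H_k = (kernel of ∂_k) / (image of ∂_{k+1}):

  H_0: rank C_0 − rank ∂_1 = 9 − 8 = 1, and the invariant factors of ∂_1 are all 1, so H_0 ≅ Z.
  H_1: rank ker ∂_1 − rank ∂_2 = (27 − 8) − 17 = 2, and the invariant factors of ∂_2 are all 1, so H_1 ≅ Z^2.
  H_2: rank ker ∂_2 − rank ∂_3 = (18 − 17) − 0 = 1, and there is no ∂_3, so H_2 ≅ Z.

Hence the Betti numbers are b_0 = 1, b_1 = 2, b_2 = 1.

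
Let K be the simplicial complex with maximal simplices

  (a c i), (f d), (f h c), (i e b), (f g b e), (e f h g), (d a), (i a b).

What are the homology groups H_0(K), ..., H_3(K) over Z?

H_0 = Z,  H_1 = Z^2,  H_2 = 0,  H_3 = 0.

Order the vertices as a < b < c < d < e < f < g < h < i. Listing each simplex with vertices in this order, K has dimension 3 with simplices:

  0-simplices (9): a, b, c, d, e, f, g, h, i
  1-simplices (19): ab, ac, ad, ai, be, bf, bg, bi, cf, ch, ci, df, ef, eg, eh, ei, fg, fh, gh
  2-simplices (11): abi, aci, bef, beg, bei, bfg, cfh, efg, efh, egh, fgh
  3-simplices (2): befg, efgh

so the chain groups are C_0 ≅ Z^9, C_1 ≅ Z^19, C_2 ≅ Z^11, C_3 ≅ Z^2.

Boundary ∂_1: C_1 → C_0 maps an edge to its endpoints' difference, ∂[p,q] = q − p.
This gives a 9×19 integer matrix of rank 8; reducing to Smith normal form yields diagonal entries (1,1,1,1,1,1,1,1).

∂_2: C_2 → C_1 sends each 2-simplex [p,q,r] to [q,r] − [p,r] + [p,q]. For instance
  ∂aci = ci − ai + ac,
  ∂abi = bi − ai + ab.
As a 19×11 matrix over Z this has rank 9, with invariant factors (1,1,1,1,1,1,1,1,1).

Boundary ∂_3: C_3 → C_2 sends each 3-simplex σ to the alternating sum Σ_i (−1)^i (σ with its i-th vertex removed). For instance
  ∂befg = efg − bfg + beg − bef,
  ∂efgh = fgh − egh + efh − efg.
The resulting 11×2 matrix has rank 2, and its Smith normal form has invariant factors (1,1).

Reading off H_k = ker ∂_k / im ∂_{k+1}:

  H_0: rank C_0 − rank ∂_1 = 9 − 8 = 1, and the invariant factors of ∂_1 are all 1, so H_0 = Z.
  H_1: rank ker ∂_1 − rank ∂_2 = (19 − 8) − 9 = 2, and the invariant factors of ∂_2 are all 1, so H_1 = Z^2.
  H_2: rank ker ∂_2 − rank ∂_3 = (11 − 9) − 2 = 0, and the invariant factors of ∂_3 are all 1, so H_2 = 0.
  H_3: rank ker ∂_3 − rank ∂_4 = (2 − 2) − 0 = 0, and there is no ∂_4, so H_3 = 0.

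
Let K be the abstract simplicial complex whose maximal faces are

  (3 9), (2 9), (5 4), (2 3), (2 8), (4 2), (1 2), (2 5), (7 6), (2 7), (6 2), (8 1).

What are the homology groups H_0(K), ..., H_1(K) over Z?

Fix the vertex order 1 < 2 < 3 < 4 < 5 < 6 < 7 < 8 < 9 and write every simplex with vertices in increasing order. Then dim K = 1 and the simplices of K are:

  0-simplices (9): [1], [2], [3], [4], [5], [6], [7], [8], [9]
  1-simplices (12): [1,2], [1,8], [2,3], [2,4], [2,5], [2,6], [2,7], [2,8], [2,9], [3,9], [4,5], [6,7]

Hence C_0 ≅ Z^9, C_1 ≅ Z^12.

Boundary ∂_1: C_1 → C_0 sends each edge [p,q] (with p < q) to q − p. For instance
  ∂[1,8] = [8] − [1].
The 9×12 boundary matrix has rank 8 and Smith normal form diag(1,1,1,1,1,1,1,1).

From H_k ≅ ker(∂_k) / im(∂_{k+1}) we obtain:

  H_0: rank C_0 − rank ∂_1 = 9 − 8 = 1, and the invariant factors of ∂_1 are all 1, so H_0 = Z.
  H_1: rank ker ∂_1 − rank ∂_2 = (12 − 8) − 0 = 4, and there is no ∂_2, so H_1 = Z^4.

H_0 = Z,  H_1 = Z^4.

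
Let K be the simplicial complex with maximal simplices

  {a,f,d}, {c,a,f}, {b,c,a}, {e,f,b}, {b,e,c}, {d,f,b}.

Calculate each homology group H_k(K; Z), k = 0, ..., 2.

Fix the vertex order a < b < c < d < e < f and write every simplex with vertices in increasing order. Then dim K = 2 and the simplices of K are:

  0-simplices (6): a, b, c, d, e, f
  1-simplices (12): ab, ac, ad, af, bc, bd, be, bf, ce, cf, df, ef
  2-simplices (6): abc, acf, adf, bce, bdf, bef

so the chain groups are C_0 ≅ Z^6, C_1 ≅ Z^12, C_2 ≅ Z^6.

Boundary ∂_1: C_1 → C_0 maps an edge to its endpoints' difference, ∂[p,q] = q − p.
The resulting 6×12 matrix has rank 5, and its Smith normal form has invariant factors (1,1,1,1,1).

Boundary ∂_2: C_2 → C_1 acts by ∂[p,q,r] = [q,r] − [p,r] + [p,q]. For instance
  ∂abc = bc − ac + ab,
  ∂acf = cf − af + ac.
As a 12×6 matrix over Z this has rank 6, with invariant factors (1,1,1,1,1,1).

Reading off H_k = ker ∂_k / im ∂_{k+1}:

  H_0: rank C_0 − rank ∂_1 = 6 − 5 = 1, and the invariant factors of ∂_1 are all 1, so H_0 = Z.
  H_1: rank ker ∂_1 − rank ∂_2 = (12 − 5) − 6 = 1, and the invariant factors of ∂_2 are all 1, so H_1 = Z.
  H_2: rank ker ∂_2 − rank ∂_3 = (6 − 6) − 0 = 0, and there is no ∂_3, so H_2 = 0.

As a check, the Euler characteristic is 6 − 12 + 6 = 0, which agrees with 1 − 1 + 0 = 0.

H_0 ≅ Z,  H_1 ≅ Z,  H_2 = 0.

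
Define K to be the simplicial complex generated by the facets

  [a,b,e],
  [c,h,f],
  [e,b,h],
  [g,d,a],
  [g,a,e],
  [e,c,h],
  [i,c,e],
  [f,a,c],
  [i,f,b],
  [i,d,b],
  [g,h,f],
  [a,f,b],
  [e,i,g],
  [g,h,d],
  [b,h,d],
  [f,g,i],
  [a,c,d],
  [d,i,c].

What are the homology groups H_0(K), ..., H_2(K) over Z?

We work with the vertex ordering a < b < c < d < e < f < g < h < i. The simplices of K, each written with vertices in increasing order, are:

  0-simplices (9): a, b, c, d, e, f, g, h, i
  1-simplices (27): ab, ac, ad, ae, af, ag, bd, be, bf, bh, bi, cd, ce, cf, ch, ci, dg, dh, di, eg, eh, ei, fg, fh, fi, gh, gi
  2-simplices (18): abe, abf, acd, acf, adg, aeg, bdh, bdi, beh, bfi, cdi, ceh, cei, cfh, dgh, egi, fgh, fgi

Hence C_0 ≅ Z^9, C_1 ≅ Z^27, C_2 ≅ Z^18.

The boundary map ∂_1: C_1 → C_0 maps an edge to its endpoints' difference, ∂[p,q] = q − p. For instance
  ∂cd = d − c.
As a 9×27 matrix over Z this has rank 8, with invariant factors (1,1,1,1,1,1,1,1).

Boundary ∂_2: C_2 → C_1 maps a triangle to the signed sum of its edges. For instance
  ∂aeg = eg − ag + ae,
  ∂bdh = dh − bh + bd.
The 27×18 boundary matrix has rank 17 and Smith normal form diag(1,1,1,1,1,1,1,1,1,1,1,1,1,1,1,1,1).

Reading off H_k = ker ∂_k / im ∂_{k+1}:

  H_0: rank C_0 − rank ∂_1 = 9 − 8 = 1, and the invariant factors of ∂_1 are all 1, so H_0 ≅ Z.
  H_1: rank ker ∂_1 − rank ∂_2 = (27 − 8) − 17 = 2, and the invariant factors of ∂_2 are all 1, so H_1 ≅ Z^2.
  H_2: rank ker ∂_2 − rank ∂_3 = (18 − 17) − 0 = 1, and there is no ∂_3, so H_2 ≅ Z.

As a check, the Euler characteristic is 9 − 27 + 18 = 0, which agrees with 1 − 2 + 1 = 0.
(K is a triangulation of the torus T^2.)

H_0 = Z,  H_1 = Z^2,  H_2 = Z.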